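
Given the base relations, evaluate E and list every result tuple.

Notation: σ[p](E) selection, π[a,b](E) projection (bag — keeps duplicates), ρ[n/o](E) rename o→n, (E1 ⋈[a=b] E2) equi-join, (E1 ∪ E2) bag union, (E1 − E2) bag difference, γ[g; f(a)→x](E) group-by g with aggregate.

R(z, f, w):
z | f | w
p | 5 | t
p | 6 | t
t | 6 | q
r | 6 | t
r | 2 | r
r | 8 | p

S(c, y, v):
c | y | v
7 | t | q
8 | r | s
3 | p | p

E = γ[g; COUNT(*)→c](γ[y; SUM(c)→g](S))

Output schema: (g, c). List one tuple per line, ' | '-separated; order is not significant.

Stepwise |·|:
  S → 3
  γ[y; SUM(c)→g](S) → 3
  γ[g; COUNT(*)→c](γ[y; SUM(c)→g](S)) → 3

== RESULT ==
g | c
3 | 1
7 | 1
8 | 1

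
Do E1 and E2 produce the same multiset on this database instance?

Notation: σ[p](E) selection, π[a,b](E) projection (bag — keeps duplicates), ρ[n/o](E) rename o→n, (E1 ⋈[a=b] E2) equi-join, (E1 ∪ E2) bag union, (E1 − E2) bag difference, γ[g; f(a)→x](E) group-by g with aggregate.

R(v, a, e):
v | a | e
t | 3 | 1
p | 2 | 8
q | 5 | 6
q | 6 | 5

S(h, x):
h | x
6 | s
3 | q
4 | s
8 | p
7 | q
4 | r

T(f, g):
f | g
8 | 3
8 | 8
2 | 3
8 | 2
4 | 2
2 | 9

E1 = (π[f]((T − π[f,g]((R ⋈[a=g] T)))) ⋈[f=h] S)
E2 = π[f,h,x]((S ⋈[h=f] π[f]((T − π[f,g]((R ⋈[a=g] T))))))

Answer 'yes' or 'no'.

E1 per-node cardinality:
  T → 6
  R → 4
  T → 6
  (R ⋈[a=g] T) → 4
  π[f,g]((R ⋈[a=g] T)) → 4
  (T − π[f,g]((R ⋈[a=g] T))) → 2
  π[f]((T − π[f,g]((R ⋈[a=g] T)))) → 2
  S → 6
  (π[f]((T − π[f,g]((R ⋈[a=g] T)))) ⋈[f=h] S) → 1
E2 per-node cardinality:
  S → 6
  T → 6
  R → 4
  T → 6
  (R ⋈[a=g] T) → 4
  π[f,g]((R ⋈[a=g] T)) → 4
  (T − π[f,g]((R ⋈[a=g] T))) → 2
  π[f]((T − π[f,g]((R ⋈[a=g] T)))) → 2
  (S ⋈[h=f] π[f]((T − π[f,g]((R ⋈[a=g] T))))) → 1
  π[f,h,x]((S ⋈[h=f] π[f]((T − π[f,g]((R ⋈[a=g] T)))))) → 1

E1 and E2 produce the same multiset:
f | h | x
8 | 8 | p

yes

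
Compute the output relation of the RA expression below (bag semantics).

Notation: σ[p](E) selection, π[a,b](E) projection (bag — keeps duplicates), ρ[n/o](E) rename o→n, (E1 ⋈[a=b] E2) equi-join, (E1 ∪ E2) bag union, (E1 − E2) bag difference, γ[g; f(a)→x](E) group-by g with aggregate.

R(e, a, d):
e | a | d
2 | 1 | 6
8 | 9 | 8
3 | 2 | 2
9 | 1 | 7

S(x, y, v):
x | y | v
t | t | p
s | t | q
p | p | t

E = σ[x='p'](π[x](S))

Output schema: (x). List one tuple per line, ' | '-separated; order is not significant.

Stepwise |·|:
  S → 3
  π[x](S) → 3
  σ[x='p'](π[x](S)) → 1

== RESULT ==
x
p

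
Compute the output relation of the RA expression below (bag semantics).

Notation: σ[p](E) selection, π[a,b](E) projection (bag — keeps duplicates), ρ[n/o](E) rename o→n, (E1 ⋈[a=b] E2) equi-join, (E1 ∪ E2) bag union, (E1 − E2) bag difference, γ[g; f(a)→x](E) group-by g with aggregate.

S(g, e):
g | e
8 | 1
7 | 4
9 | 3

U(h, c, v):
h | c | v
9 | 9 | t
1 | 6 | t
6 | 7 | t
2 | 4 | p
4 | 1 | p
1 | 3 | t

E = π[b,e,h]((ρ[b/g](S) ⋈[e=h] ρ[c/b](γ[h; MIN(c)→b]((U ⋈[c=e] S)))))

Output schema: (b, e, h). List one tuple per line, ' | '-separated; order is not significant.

Subexpression sizes:
  S → 3
  ρ[b/g](S) → 3
  U → 6
  S → 3
  (U ⋈[c=e] S) → 3
  γ[h; MIN(c)→b]((U ⋈[c=e] S)) → 3
  ρ[c/b](γ[h; MIN(c)→b]((U ⋈[c=e] S))) → 3
  (ρ[b/g](S) ⋈[e=h] ρ[c/b](γ[h; MIN(c)→b]((U ⋈[c=e] S)))) → 2
  π[b,e,h]((ρ[b/g](S) ⋈[e=h] ρ[c/b](γ[h; MIN(c)→b]((U ⋈[c=e] S))))) → 2

== RESULT ==
b | e | h
7 | 4 | 4
8 | 1 | 1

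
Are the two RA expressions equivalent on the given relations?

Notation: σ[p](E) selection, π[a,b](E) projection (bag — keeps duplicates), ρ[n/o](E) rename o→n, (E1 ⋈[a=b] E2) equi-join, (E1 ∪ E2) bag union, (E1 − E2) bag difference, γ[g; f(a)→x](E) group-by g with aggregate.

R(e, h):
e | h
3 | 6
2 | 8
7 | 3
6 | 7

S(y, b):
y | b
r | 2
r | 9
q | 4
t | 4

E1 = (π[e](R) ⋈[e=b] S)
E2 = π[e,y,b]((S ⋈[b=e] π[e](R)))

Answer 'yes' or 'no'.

E1 subexpression sizes:
  R → 4
  π[e](R) → 4
  S → 4
  (π[e](R) ⋈[e=b] S) → 1
E2 subexpression sizes:
  S → 4
  R → 4
  π[e](R) → 4
  (S ⋈[b=e] π[e](R)) → 1
  π[e,y,b]((S ⋈[b=e] π[e](R))) → 1

E1 and E2 produce the same multiset:
e | y | b
2 | r | 2

yes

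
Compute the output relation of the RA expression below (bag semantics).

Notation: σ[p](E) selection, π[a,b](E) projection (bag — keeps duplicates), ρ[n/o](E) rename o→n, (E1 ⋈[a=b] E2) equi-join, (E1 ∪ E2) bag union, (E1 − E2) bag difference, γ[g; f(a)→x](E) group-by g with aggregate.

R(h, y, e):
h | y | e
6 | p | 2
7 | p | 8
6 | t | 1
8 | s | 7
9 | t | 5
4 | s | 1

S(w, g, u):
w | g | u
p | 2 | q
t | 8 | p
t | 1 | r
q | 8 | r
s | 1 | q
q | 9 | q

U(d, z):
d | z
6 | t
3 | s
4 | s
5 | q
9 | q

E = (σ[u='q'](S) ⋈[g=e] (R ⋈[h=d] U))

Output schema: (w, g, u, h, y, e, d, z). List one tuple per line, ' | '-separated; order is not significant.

Per-node cardinality:
  S → 6
  σ[u='q'](S) → 3
  R → 6
  U → 5
  (R ⋈[h=d] U) → 4
  (σ[u='q'](S) ⋈[g=e] (R ⋈[h=d] U)) → 3

== RESULT ==
w | g | u | h | y | e | d | z
p | 2 | q | 6 | p | 2 | 6 | t
s | 1 | q | 4 | s | 1 | 4 | s
s | 1 | q | 6 | t | 1 | 6 | t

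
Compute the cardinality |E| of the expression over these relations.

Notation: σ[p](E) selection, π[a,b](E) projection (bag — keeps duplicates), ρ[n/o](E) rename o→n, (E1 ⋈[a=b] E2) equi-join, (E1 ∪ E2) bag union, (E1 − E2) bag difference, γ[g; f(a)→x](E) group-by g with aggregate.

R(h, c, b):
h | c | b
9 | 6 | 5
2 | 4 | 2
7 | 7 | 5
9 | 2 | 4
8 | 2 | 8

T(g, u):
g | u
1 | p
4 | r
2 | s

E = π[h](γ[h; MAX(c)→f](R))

Subexpression sizes:
  R → 5
  γ[h; MAX(c)→f](R) → 4
  π[h](γ[h; MAX(c)→f](R)) → 4

|E| = 4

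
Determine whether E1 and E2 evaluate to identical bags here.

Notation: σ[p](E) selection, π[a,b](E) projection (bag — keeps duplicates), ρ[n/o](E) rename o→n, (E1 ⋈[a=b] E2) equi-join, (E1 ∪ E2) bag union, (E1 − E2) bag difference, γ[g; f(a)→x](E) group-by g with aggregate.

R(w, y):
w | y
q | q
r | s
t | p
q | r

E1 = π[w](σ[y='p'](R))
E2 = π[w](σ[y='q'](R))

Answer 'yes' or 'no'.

E1 subexpression sizes:
  R → 4
  σ[y='p'](R) → 1
  π[w](σ[y='p'](R)) → 1
E2 subexpression sizes:
  R → 4
  σ[y='q'](R) → 1
  π[w](σ[y='q'](R)) → 1

E1 result:
w
t
E2 result:
w
q
Witness: ('t',) appears 1× in E1 but 0× in E2.

no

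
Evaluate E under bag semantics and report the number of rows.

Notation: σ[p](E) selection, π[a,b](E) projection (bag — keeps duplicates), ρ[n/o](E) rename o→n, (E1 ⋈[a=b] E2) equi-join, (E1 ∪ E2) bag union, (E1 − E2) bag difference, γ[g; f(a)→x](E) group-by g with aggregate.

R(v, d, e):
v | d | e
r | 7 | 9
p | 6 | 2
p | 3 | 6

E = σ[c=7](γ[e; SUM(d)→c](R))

Per-node cardinality:
  R → 3
  γ[e; SUM(d)→c](R) → 3
  σ[c=7](γ[e; SUM(d)→c](R)) → 1

|E| = 1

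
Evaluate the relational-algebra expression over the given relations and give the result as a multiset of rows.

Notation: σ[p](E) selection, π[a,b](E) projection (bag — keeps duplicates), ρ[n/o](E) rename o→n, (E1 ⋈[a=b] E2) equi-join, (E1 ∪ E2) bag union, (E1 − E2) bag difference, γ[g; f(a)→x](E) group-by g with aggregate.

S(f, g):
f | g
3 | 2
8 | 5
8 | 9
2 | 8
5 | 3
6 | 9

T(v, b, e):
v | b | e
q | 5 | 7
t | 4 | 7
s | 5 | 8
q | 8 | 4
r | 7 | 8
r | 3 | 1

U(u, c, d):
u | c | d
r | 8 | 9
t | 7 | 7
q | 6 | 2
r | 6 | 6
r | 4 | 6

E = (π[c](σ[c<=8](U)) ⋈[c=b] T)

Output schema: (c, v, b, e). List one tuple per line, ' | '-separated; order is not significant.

Row counts bottom-up:
  U → 5
  σ[c<=8](U) → 5
  π[c](σ[c<=8](U)) → 5
  T → 6
  (π[c](σ[c<=8](U)) ⋈[c=b] T) → 3

== RESULT ==
c | v | b | e
4 | t | 4 | 7
7 | r | 7 | 8
8 | q | 8 | 4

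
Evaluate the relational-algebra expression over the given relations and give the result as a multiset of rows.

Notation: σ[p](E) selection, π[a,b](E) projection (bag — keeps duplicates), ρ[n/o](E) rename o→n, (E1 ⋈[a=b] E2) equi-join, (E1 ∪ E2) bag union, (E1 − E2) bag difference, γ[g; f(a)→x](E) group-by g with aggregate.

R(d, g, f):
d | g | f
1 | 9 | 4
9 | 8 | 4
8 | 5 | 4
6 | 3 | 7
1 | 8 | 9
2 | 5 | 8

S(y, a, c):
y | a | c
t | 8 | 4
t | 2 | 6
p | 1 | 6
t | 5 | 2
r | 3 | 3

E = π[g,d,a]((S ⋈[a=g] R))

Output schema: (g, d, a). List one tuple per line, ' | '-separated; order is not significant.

Per-node cardinality:
  S → 5
  R → 6
  (S ⋈[a=g] R) → 5
  π[g,d,a]((S ⋈[a=g] R)) → 5

== RESULT ==
g | d | a
3 | 6 | 3
5 | 2 | 5
5 | 8 | 5
8 | 1 | 8
8 | 9 | 8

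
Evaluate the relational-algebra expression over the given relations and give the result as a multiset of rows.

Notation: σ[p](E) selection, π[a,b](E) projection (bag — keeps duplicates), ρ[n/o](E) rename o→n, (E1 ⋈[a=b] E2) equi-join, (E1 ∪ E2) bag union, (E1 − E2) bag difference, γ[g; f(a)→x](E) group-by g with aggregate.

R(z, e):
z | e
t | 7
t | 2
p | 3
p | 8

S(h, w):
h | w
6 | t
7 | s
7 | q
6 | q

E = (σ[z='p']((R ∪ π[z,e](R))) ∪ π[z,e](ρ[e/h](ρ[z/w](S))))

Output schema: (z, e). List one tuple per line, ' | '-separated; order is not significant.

Per-node cardinality:
  R → 4
  R → 4
  π[z,e](R) → 4
  (R ∪ π[z,e](R)) → 8
  σ[z='p']((R ∪ π[z,e](R))) → 4
  S → 4
  ρ[z/w](S) → 4
  ρ[e/h](ρ[z/w](S)) → 4
  π[z,e](ρ[e/h](ρ[z/w](S))) → 4
  (σ[z='p']((R ∪ π[z,e](R))) ∪ π[z,e](ρ[e/h](ρ[z/w](S)))) → 8

== RESULT ==
z | e
p | 3
p | 3
p | 8
p | 8
q | 6
q | 7
s | 7
t | 6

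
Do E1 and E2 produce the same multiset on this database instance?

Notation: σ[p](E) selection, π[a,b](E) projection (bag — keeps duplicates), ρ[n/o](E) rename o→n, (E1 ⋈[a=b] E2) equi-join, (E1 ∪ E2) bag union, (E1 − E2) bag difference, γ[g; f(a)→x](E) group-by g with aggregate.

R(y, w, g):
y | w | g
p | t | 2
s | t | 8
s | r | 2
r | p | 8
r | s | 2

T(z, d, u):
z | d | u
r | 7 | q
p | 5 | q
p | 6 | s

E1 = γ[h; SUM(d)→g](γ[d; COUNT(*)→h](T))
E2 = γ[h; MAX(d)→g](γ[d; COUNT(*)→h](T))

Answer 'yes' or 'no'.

E1 row counts bottom-up:
  T → 3
  γ[d; COUNT(*)→h](T) → 3
  γ[h; SUM(d)→g](γ[d; COUNT(*)→h](T)) → 1
E2 row counts bottom-up:
  T → 3
  γ[d; COUNT(*)→h](T) → 3
  γ[h; MAX(d)→g](γ[d; COUNT(*)→h](T)) → 1

E1 result:
h | g
1 | 18
E2 result:
h | g
1 | 7
Witness: (1, 18) appears 1× in E1 but 0× in E2.

no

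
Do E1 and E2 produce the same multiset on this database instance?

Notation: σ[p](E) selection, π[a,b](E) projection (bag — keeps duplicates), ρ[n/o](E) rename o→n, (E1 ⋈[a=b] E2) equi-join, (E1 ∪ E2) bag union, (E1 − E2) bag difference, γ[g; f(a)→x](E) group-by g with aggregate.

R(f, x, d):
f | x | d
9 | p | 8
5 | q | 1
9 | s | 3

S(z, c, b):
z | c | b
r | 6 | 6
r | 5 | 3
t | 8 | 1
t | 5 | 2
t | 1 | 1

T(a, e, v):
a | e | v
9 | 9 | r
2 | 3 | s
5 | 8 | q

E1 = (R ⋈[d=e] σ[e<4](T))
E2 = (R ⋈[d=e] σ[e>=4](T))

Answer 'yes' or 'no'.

E1 subexpression sizes:
  R → 3
  T → 3
  σ[e<4](T) → 1
  (R ⋈[d=e] σ[e<4](T)) → 1
E2 subexpression sizes:
  R → 3
  T → 3
  σ[e>=4](T) → 2
  (R ⋈[d=e] σ[e>=4](T)) → 1

E1 result:
f | x | d | a | e | v
9 | s | 3 | 2 | 3 | s
E2 result:
f | x | d | a | e | v
9 | p | 8 | 5 | 8 | q
Witness: (9, 'p', 8, 5, 8, 'q') appears 0× in E1 but 1× in E2.

no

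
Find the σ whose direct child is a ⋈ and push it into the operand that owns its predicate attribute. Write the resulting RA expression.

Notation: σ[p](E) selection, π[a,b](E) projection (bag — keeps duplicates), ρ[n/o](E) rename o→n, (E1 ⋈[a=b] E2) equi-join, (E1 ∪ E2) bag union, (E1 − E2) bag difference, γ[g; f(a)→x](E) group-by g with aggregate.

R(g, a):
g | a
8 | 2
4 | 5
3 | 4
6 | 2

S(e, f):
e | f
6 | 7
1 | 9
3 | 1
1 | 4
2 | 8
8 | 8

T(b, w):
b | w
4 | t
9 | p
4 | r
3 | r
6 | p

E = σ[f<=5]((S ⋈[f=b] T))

σ filters on f, owned by the left side.
E' = (σ[f<=5](S) ⋈[f=b] T)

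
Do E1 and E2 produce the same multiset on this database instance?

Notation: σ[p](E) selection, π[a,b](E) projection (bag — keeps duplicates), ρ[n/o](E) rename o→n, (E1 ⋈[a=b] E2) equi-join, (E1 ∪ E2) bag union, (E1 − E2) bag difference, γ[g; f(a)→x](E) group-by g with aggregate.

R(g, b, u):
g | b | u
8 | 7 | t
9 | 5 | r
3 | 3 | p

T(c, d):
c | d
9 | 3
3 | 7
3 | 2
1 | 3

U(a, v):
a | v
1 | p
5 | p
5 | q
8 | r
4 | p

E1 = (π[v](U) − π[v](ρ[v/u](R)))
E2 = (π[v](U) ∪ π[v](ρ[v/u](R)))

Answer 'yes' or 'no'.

E1 stepwise |·|:
  U → 5
  π[v](U) → 5
  R → 3
  ρ[v/u](R) → 3
  π[v](ρ[v/u](R)) → 3
  (π[v](U) − π[v](ρ[v/u](R))) → 3
E2 stepwise |·|:
  U → 5
  π[v](U) → 5
  R → 3
  ρ[v/u](R) → 3
  π[v](ρ[v/u](R)) → 3
  (π[v](U) ∪ π[v](ρ[v/u](R))) → 8

E1 result:
v
p
p
q
E2 result:
v
p
p
p
p
q
r
r
t
Witness: ('t',) appears 0× in E1 but 1× in E2.

no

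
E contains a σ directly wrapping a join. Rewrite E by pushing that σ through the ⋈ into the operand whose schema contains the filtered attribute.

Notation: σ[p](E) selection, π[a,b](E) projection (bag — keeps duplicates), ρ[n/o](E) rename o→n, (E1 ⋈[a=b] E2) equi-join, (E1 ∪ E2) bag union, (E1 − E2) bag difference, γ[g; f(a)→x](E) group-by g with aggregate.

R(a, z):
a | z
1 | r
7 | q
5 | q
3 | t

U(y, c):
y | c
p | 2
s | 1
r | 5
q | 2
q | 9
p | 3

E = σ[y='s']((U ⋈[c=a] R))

σ filters on y, owned by the left side.
E' = (σ[y='s'](U) ⋈[c=a] R)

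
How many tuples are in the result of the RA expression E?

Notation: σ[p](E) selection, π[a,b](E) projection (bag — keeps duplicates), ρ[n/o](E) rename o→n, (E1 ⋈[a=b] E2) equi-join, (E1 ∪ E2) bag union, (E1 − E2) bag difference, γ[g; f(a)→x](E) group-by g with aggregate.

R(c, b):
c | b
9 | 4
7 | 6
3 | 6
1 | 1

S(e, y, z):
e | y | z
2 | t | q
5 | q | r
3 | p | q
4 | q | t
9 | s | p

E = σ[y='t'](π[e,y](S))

Per-node cardinality:
  S → 5
  π[e,y](S) → 5
  σ[y='t'](π[e,y](S)) → 1

|E| = 1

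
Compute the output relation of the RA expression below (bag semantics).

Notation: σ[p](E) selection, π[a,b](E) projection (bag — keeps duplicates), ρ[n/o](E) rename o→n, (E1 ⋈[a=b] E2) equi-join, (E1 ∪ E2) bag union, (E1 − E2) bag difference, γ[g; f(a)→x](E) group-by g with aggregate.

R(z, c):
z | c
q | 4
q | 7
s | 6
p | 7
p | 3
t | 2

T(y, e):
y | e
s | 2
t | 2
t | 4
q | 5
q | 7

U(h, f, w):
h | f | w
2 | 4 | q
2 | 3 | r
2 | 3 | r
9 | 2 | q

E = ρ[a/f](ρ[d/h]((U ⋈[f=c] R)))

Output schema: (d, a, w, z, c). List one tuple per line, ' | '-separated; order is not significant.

Subexpression sizes:
  U → 4
  R → 6
  (U ⋈[f=c] R) → 4
  ρ[d/h]((U ⋈[f=c] R)) → 4
  ρ[a/f](ρ[d/h]((U ⋈[f=c] R))) → 4

== RESULT ==
d | a | w | z | c
2 | 3 | r | p | 3
2 | 3 | r | p | 3
2 | 4 | q | q | 4
9 | 2 | q | t | 2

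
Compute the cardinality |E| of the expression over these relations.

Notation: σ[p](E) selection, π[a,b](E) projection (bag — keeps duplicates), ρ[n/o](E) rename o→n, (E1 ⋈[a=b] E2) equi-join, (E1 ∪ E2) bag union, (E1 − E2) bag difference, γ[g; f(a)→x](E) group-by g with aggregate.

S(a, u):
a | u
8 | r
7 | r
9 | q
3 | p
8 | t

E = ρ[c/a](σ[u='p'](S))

Row counts bottom-up:
  S → 5
  σ[u='p'](S) → 1
  ρ[c/a](σ[u='p'](S)) → 1

|E| = 1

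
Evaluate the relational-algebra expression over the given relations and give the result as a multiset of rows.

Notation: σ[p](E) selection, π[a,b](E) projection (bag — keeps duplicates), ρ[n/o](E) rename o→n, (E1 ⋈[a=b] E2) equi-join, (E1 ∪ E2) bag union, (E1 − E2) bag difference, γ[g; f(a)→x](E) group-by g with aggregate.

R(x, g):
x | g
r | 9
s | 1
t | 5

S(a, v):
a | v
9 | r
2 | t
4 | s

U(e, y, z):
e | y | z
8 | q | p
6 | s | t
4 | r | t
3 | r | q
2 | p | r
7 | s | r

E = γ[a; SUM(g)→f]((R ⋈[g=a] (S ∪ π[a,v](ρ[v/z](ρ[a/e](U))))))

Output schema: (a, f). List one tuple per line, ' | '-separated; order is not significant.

Stepwise |·|:
  R → 3
  S → 3
  U → 6
  ρ[a/e](U) → 6
  ρ[v/z](ρ[a/e](U)) → 6
  π[a,v](ρ[v/z](ρ[a/e](U))) → 6
  (S ∪ π[a,v](ρ[v/z](ρ[a/e](U)))) → 9
  (R ⋈[g=a] (S ∪ π[a,v](ρ[v/z](ρ[a/e](U))))) → 1
  γ[a; SUM(g)→f]((R ⋈[g=a] (S ∪ π[a,v](ρ[v/z](ρ[a/e](U)))))) → 1

== RESULT ==
a | f
9 | 9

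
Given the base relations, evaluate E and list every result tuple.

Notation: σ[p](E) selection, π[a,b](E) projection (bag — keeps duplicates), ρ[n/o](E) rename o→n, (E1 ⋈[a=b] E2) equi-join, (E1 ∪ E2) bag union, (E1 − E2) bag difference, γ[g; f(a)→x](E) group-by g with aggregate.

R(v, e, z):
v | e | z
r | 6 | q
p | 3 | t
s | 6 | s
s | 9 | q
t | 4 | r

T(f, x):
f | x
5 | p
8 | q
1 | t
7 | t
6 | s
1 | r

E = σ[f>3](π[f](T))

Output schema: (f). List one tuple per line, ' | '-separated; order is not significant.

Subexpression sizes:
  T → 6
  π[f](T) → 6
  σ[f>3](π[f](T)) → 4

== RESULT ==
f
5
6
7
8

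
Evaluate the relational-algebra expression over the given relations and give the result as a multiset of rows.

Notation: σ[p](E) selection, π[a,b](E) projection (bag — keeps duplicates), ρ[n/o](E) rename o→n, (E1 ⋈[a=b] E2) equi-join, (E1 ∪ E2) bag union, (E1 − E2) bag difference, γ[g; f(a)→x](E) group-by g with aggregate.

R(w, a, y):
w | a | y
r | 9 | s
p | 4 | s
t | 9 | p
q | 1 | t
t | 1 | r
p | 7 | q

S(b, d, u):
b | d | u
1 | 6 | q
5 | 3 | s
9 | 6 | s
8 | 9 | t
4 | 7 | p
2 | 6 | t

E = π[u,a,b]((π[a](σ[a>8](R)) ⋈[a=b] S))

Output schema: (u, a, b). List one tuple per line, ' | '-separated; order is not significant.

Per-node cardinality:
  R → 6
  σ[a>8](R) → 2
  π[a](σ[a>8](R)) → 2
  S → 6
  (π[a](σ[a>8](R)) ⋈[a=b] S) → 2
  π[u,a,b]((π[a](σ[a>8](R)) ⋈[a=b] S)) → 2

== RESULT ==
u | a | b
s | 9 | 9
s | 9 | 9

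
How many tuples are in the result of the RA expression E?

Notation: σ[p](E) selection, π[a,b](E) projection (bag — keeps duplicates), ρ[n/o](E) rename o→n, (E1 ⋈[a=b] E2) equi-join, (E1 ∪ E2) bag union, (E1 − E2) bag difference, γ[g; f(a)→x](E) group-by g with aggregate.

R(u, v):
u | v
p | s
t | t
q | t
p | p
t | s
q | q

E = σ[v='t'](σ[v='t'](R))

Row counts bottom-up:
  R → 6
  σ[v='t'](R) → 2
  σ[v='t'](σ[v='t'](R)) → 2

|E| = 2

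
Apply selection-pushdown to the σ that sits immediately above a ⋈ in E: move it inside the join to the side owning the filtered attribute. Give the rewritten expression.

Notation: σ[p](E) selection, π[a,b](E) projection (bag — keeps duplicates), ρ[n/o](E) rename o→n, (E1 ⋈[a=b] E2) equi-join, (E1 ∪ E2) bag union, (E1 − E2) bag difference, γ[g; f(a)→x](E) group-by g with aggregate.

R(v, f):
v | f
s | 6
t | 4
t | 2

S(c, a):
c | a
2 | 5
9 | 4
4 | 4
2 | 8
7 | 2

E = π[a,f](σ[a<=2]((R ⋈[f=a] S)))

σ filters on a, owned by the right side.
E' = π[a,f]((R ⋈[f=a] σ[a<=2](S)))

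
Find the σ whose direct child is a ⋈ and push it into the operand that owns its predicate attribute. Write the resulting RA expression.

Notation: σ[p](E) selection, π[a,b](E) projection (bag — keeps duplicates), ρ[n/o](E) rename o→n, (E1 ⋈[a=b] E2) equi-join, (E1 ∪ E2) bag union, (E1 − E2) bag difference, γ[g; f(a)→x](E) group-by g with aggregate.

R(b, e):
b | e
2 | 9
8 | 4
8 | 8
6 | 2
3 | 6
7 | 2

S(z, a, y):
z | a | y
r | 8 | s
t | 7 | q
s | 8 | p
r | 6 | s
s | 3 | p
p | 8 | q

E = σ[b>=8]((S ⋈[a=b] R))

σ filters on b, owned by the right side.
E' = (S ⋈[a=b] σ[b>=8](R))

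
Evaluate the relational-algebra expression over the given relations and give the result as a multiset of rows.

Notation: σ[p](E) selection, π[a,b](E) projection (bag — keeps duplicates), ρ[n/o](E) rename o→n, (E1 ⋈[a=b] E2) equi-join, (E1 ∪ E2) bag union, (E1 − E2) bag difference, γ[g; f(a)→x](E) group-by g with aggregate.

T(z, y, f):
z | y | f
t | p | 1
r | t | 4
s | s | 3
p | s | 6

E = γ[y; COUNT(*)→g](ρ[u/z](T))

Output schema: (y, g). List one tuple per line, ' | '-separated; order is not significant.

Per-node cardinality:
  T → 4
  ρ[u/z](T) → 4
  γ[y; COUNT(*)→g](ρ[u/z](T)) → 3

== RESULT ==
y | g
p | 1
s | 2
t | 1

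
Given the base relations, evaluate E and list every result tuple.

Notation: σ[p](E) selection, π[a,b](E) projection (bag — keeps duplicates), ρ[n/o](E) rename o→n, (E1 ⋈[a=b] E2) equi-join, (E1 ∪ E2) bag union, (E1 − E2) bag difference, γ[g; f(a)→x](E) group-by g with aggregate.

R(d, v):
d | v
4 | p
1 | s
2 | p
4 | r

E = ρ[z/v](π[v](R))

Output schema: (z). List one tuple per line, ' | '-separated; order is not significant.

Per-node cardinality:
  R → 4
  π[v](R) → 4
  ρ[z/v](π[v](R)) → 4

== RESULT ==
z
p
p
r
s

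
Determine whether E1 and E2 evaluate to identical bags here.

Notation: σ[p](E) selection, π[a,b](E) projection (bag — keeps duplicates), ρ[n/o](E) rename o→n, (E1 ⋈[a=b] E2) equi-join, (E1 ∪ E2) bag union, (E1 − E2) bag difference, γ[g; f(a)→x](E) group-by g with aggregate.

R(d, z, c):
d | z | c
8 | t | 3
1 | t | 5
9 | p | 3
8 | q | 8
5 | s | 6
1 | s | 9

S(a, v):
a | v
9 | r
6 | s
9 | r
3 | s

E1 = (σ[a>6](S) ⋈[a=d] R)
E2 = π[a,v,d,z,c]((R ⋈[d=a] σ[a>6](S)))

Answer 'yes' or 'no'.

E1 row counts bottom-up:
  S → 4
  σ[a>6](S) → 2
  R → 6
  (σ[a>6](S) ⋈[a=d] R) → 2
E2 row counts bottom-up:
  R → 6
  S → 4
  σ[a>6](S) → 2
  (R ⋈[d=a] σ[a>6](S)) → 2
  π[a,v,d,z,c]((R ⋈[d=a] σ[a>6](S))) → 2

E1 and E2 produce the same multiset:
a | v | d | z | c
9 | r | 9 | p | 3
9 | r | 9 | p | 3

yes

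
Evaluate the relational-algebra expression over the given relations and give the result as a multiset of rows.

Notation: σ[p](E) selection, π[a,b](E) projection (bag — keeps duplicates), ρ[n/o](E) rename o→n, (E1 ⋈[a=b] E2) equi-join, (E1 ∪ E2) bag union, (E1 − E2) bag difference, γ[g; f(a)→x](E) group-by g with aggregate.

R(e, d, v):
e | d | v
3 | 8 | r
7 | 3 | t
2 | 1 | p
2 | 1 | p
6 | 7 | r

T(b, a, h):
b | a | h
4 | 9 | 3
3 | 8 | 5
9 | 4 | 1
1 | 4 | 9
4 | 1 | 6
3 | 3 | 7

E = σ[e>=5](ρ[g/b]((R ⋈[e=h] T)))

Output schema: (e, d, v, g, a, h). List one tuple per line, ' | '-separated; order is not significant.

Stepwise |·|:
  R → 5
  T → 6
  (R ⋈[e=h] T) → 3
  ρ[g/b]((R ⋈[e=h] T)) → 3
  σ[e>=5](ρ[g/b]((R ⋈[e=h] T))) → 2

== RESULT ==
e | d | v | g | a | h
6 | 7 | r | 4 | 1 | 6
7 | 3 | t | 3 | 3 | 7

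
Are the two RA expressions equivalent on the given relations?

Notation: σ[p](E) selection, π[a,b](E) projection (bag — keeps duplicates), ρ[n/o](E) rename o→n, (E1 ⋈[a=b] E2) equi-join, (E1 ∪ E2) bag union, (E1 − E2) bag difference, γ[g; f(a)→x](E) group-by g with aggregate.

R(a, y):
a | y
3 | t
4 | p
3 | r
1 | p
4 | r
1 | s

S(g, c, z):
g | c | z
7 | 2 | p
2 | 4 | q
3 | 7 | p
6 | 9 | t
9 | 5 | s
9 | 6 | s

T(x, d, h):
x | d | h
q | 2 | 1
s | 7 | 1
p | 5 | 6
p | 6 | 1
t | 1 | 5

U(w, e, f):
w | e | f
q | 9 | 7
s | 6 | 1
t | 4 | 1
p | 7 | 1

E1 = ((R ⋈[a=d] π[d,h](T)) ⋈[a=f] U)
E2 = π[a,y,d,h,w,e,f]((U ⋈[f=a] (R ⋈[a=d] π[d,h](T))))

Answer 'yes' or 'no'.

E1 stepwise |·|:
  R → 6
  T → 5
  π[d,h](T) → 5
  (R ⋈[a=d] π[d,h](T)) → 2
  U → 4
  ((R ⋈[a=d] π[d,h](T)) ⋈[a=f] U) → 6
E2 stepwise |·|:
  U → 4
  R → 6
  T → 5
  π[d,h](T) → 5
  (R ⋈[a=d] π[d,h](T)) → 2
  (U ⋈[f=a] (R ⋈[a=d] π[d,h](T))) → 6
  π[a,y,d,h,w,e,f]((U ⋈[f=a] (R ⋈[a=d] π[d,h](T)))) → 6

E1 and E2 produce the same multiset:
a | y | d | h | w | e | f
1 | p | 1 | 5 | p | 7 | 1
1 | p | 1 | 5 | s | 6 | 1
1 | p | 1 | 5 | t | 4 | 1
1 | s | 1 | 5 | p | 7 | 1
1 | s | 1 | 5 | s | 6 | 1
1 | s | 1 | 5 | t | 4 | 1

yes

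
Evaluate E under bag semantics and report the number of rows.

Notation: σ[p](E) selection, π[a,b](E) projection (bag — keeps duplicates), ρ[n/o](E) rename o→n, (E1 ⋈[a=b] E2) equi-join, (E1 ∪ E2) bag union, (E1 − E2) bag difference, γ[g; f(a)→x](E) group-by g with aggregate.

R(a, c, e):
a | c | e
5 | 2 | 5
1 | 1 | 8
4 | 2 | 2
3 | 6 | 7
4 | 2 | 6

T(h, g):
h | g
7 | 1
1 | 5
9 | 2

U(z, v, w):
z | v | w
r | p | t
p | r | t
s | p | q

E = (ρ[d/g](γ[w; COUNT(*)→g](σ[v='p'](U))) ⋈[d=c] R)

Subexpression sizes:
  U → 3
  σ[v='p'](U) → 2
  γ[w; COUNT(*)→g](σ[v='p'](U)) → 2
  ρ[d/g](γ[w; COUNT(*)→g](σ[v='p'](U))) → 2
  R → 5
  (ρ[d/g](γ[w; COUNT(*)→g](σ[v='p'](U))) ⋈[d=c] R) → 2

|E| = 2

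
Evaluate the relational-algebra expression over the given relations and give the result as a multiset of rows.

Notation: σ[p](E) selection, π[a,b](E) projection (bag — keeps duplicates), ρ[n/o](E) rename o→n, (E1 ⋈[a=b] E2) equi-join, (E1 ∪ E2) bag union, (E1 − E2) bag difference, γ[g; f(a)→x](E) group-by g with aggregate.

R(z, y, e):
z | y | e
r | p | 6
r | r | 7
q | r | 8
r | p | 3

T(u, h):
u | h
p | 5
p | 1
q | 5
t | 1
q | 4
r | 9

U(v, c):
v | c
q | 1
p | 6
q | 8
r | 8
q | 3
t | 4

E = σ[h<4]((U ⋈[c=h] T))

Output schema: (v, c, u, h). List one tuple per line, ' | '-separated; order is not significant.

Subexpression sizes:
  U → 6
  T → 6
  (U ⋈[c=h] T) → 3
  σ[h<4]((U ⋈[c=h] T)) → 2

== RESULT ==
v | c | u | h
q | 1 | p | 1
q | 1 | t | 1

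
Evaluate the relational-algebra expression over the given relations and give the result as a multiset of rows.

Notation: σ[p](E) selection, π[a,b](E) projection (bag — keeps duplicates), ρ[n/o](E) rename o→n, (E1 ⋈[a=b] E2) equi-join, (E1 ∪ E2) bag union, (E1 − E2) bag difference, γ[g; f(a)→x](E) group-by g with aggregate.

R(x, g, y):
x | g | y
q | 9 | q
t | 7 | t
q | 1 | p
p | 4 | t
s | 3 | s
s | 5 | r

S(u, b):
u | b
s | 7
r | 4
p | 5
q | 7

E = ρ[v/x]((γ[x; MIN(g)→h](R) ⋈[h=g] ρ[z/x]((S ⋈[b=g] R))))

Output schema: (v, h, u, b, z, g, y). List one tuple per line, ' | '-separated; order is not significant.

Row counts bottom-up:
  R → 6
  γ[x; MIN(g)→h](R) → 4
  S → 4
  R → 6
  (S ⋈[b=g] R) → 4
  ρ[z/x]((S ⋈[b=g] R)) → 4
  (γ[x; MIN(g)→h](R) ⋈[h=g] ρ[z/x]((S ⋈[b=g] R))) → 3
  ρ[v/x]((γ[x; MIN(g)→h](R) ⋈[h=g] ρ[z/x]((S ⋈[b=g] R)))) → 3

== RESULT ==
v | h | u | b | z | g | y
p | 4 | r | 4 | p | 4 | t
t | 7 | q | 7 | t | 7 | t
t | 7 | s | 7 | t | 7 | t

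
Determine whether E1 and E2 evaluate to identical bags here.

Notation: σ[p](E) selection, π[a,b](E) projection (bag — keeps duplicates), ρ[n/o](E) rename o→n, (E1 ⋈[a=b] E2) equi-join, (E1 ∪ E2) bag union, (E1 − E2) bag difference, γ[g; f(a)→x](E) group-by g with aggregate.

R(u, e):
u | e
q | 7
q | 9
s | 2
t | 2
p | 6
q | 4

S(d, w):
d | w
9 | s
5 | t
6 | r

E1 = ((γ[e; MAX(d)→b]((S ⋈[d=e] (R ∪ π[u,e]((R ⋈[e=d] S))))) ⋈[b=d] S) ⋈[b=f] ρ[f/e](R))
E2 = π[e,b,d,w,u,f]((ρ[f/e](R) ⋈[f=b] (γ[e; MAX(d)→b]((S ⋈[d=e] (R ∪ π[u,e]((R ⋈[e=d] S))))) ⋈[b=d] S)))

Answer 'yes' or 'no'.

E1 subexpression sizes:
  S → 3
  R → 6
  R → 6
  S → 3
  (R ⋈[e=d] S) → 2
  π[u,e]((R ⋈[e=d] S)) → 2
  (R ∪ π[u,e]((R ⋈[e=d] S))) → 8
  (S ⋈[d=e] (R ∪ π[u,e]((R ⋈[e=d] S)))) → 4
  γ[e; MAX(d)→b]((S ⋈[d=e] (R ∪ π[u,e]((R ⋈[e=d] S))))) → 2
  S → 3
  (γ[e; MAX(d)→b]((S ⋈[d=e] (R ∪ π[u,e]((R ⋈[e=d] S))))) ⋈[b=d] S) → 2
  R → 6
  ρ[f/e](R) → 6
  ((γ[e; MAX(d)→b]((S ⋈[d=e] (R ∪ π[u,e]((R ⋈[e=d] S))))) ⋈[b=d] S) ⋈[b=f] ρ[f/e](R)) → 2
E2 subexpression sizes:
  R → 6
  ρ[f/e](R) → 6
  S → 3
  R → 6
  R → 6
  S → 3
  (R ⋈[e=d] S) → 2
  π[u,e]((R ⋈[e=d] S)) → 2
  (R ∪ π[u,e]((R ⋈[e=d] S))) → 8
  (S ⋈[d=e] (R ∪ π[u,e]((R ⋈[e=d] S)))) → 4
  γ[e; MAX(d)→b]((S ⋈[d=e] (R ∪ π[u,e]((R ⋈[e=d] S))))) → 2
  S → 3
  (γ[e; MAX(d)→b]((S ⋈[d=e] (R ∪ π[u,e]((R ⋈[e=d] S))))) ⋈[b=d] S) → 2
  (ρ[f/e](R) ⋈[f=b] (γ[e; MAX(d)→b]((S ⋈[d=e] (R ∪ π[u,e]((R ⋈[e=d] S))))) ⋈[b=d] S)) → 2
  π[e,b,d,w,u,f]((ρ[f/e](R) ⋈[f=b] (γ[e; MAX(d)→b]((S ⋈[d=e] (R ∪ π[u,e]((R ⋈[e=d] S))))) ⋈[b=d] S))) → 2

E1 and E2 produce the same multiset:
e | b | d | w | u | f
6 | 6 | 6 | r | p | 6
9 | 9 | 9 | s | q | 9

yes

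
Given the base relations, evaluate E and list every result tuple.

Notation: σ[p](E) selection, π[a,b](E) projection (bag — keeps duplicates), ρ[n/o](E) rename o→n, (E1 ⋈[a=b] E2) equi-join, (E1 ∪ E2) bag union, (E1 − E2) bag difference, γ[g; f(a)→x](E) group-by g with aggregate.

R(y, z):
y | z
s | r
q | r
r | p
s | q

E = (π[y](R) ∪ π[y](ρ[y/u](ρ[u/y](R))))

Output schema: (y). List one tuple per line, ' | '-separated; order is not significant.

Per-node cardinality:
  R → 4
  π[y](R) → 4
  R → 4
  ρ[u/y](R) → 4
  ρ[y/u](ρ[u/y](R)) → 4
  π[y](ρ[y/u](ρ[u/y](R))) → 4
  (π[y](R) ∪ π[y](ρ[y/u](ρ[u/y](R)))) → 8

== RESULT ==
y
q
q
r
r
s
s
s
s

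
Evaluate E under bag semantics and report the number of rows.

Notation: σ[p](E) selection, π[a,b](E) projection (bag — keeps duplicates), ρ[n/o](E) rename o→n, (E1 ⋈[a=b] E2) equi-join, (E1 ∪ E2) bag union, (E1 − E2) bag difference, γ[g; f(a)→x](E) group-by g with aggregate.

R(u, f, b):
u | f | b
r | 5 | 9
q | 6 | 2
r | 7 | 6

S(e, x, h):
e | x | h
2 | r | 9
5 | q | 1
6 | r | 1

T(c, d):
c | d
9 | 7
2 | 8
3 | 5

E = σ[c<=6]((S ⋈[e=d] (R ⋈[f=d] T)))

Stepwise |·|:
  S → 3
  R → 3
  T → 3
  (R ⋈[f=d] T) → 2
  (S ⋈[e=d] (R ⋈[f=d] T)) → 1
  σ[c<=6]((S ⋈[e=d] (R ⋈[f=d] T))) → 1

|E| = 1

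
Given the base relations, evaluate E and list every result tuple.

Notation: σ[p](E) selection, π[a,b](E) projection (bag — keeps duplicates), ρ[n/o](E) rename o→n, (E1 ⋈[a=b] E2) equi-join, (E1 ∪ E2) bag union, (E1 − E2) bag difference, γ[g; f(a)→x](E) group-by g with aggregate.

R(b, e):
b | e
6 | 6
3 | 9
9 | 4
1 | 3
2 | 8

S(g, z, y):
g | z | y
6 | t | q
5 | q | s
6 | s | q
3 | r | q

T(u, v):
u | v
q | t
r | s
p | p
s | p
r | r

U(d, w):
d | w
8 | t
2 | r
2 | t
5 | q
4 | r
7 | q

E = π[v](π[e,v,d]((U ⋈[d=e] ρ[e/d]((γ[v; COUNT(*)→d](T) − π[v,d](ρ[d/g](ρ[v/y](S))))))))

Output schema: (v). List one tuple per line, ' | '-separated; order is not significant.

Row counts bottom-up:
  U → 6
  T → 5
  γ[v; COUNT(*)→d](T) → 4
  S → 4
  ρ[v/y](S) → 4
  ρ[d/g](ρ[v/y](S)) → 4
  π[v,d](ρ[d/g](ρ[v/y](S))) → 4
  (γ[v; COUNT(*)→d](T) − π[v,d](ρ[d/g](ρ[v/y](S)))) → 4
  ρ[e/d]((γ[v; COUNT(*)→d](T) − π[v,d](ρ[d/g](ρ[v/y](S))))) → 4
  (U ⋈[d=e] ρ[e/d]((γ[v; COUNT(*)→d](T) − π[v,d](ρ[d/g](ρ[v/y](S)))))) → 2
  π[e,v,d]((U ⋈[d=e] ρ[e/d]((γ[v; COUNT(*)→d](T) − π[v,d](ρ[d/g](ρ[v/y](S))))))) → 2
  π[v](π[e,v,d]((U ⋈[d=e] ρ[e/d]((γ[v; COUNT(*)→d](T) − π[v,d](ρ[d/g](ρ[v/y](S)))))))) → 2

== RESULT ==
v
p
p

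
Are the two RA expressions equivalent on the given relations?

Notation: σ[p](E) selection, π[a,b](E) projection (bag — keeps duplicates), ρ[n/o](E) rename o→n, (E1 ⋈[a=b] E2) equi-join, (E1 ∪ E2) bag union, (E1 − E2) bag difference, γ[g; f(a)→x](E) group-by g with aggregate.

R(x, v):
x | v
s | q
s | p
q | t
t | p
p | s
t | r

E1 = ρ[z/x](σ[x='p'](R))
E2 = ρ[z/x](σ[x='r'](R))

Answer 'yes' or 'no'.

E1 per-node cardinality:
  R → 6
  σ[x='p'](R) → 1
  ρ[z/x](σ[x='p'](R)) → 1
E2 per-node cardinality:
  R → 6
  σ[x='r'](R) → 0
  ρ[z/x](σ[x='r'](R)) → 0

E1 result:
z | v
p | s
E2 result:
z | v
(0 rows)
Witness: ('p', 's') appears 1× in E1 but 0× in E2.

no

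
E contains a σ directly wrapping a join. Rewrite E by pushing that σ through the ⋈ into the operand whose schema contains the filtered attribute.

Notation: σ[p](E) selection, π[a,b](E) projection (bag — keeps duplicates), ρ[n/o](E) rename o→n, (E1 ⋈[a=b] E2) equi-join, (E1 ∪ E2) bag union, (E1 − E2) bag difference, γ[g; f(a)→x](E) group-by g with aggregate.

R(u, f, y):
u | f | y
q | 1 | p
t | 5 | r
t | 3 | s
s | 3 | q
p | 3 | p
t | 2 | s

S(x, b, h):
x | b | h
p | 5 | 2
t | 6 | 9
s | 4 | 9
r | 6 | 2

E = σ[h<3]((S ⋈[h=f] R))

σ filters on h, owned by the left side.
E' = (σ[h<3](S) ⋈[h=f] R)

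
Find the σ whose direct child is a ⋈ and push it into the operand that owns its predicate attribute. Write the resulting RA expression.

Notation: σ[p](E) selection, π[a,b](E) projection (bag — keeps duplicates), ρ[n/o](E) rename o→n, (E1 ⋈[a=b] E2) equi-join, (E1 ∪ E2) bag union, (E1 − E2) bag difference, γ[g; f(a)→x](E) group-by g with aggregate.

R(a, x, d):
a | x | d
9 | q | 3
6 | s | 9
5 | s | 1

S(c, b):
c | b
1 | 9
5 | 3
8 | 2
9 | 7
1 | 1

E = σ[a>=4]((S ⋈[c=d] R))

σ filters on a, owned by the right side.
E' = (S ⋈[c=d] σ[a>=4](R))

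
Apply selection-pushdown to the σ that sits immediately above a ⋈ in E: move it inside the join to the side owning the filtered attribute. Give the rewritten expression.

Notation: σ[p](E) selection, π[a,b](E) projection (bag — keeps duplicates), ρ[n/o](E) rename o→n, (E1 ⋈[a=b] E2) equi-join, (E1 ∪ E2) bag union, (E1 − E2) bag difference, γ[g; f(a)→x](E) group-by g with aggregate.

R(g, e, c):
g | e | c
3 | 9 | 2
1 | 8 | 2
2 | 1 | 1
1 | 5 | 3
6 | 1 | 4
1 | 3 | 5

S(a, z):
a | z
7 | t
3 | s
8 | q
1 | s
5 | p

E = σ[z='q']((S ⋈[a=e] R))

σ filters on z, owned by the left side.
E' = (σ[z='q'](S) ⋈[a=e] R)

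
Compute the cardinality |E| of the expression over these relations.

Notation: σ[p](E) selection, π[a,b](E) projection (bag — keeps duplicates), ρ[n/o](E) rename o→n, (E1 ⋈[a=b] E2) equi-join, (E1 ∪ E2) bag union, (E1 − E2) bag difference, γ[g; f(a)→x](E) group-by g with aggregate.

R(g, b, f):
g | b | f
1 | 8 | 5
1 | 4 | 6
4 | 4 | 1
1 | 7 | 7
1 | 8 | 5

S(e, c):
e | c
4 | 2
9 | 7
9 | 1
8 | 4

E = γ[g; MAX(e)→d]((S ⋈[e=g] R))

Stepwise |·|:
  S → 4
  R → 5
  (S ⋈[e=g] R) → 1
  γ[g; MAX(e)→d]((S ⋈[e=g] R)) → 1

|E| = 1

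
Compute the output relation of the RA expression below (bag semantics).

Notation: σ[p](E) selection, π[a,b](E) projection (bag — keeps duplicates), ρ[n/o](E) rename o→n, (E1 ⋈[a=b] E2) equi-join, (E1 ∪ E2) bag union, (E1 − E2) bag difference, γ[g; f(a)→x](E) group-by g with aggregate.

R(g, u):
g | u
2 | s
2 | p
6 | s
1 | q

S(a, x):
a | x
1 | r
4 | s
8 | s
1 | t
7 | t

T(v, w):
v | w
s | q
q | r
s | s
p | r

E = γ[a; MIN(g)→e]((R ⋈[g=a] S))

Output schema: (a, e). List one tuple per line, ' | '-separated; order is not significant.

Subexpression sizes:
  R → 4
  S → 5
  (R ⋈[g=a] S) → 2
  γ[a; MIN(g)→e]((R ⋈[g=a] S)) → 1

== RESULT ==
a | e
1 | 1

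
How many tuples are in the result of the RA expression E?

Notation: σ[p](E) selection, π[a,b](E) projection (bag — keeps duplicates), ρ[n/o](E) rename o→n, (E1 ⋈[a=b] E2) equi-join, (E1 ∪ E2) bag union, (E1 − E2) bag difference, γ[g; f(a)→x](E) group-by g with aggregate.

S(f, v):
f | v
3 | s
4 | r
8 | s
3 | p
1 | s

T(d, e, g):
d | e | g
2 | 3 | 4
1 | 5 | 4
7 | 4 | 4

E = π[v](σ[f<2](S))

Row counts bottom-up:
  S → 5
  σ[f<2](S) → 1
  π[v](σ[f<2](S)) → 1

|E| = 1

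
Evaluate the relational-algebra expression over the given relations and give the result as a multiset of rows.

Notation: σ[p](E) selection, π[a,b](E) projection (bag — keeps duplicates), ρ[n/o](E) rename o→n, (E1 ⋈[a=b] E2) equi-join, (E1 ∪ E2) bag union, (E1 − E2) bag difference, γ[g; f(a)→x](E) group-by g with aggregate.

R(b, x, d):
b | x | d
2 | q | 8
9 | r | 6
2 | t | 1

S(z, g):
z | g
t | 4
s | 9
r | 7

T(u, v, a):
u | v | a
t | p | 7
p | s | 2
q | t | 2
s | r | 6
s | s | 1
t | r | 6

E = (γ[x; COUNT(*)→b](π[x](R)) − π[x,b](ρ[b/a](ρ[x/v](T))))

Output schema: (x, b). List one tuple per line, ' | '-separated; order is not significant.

Per-node cardinality:
  R → 3
  π[x](R) → 3
  γ[x; COUNT(*)→b](π[x](R)) → 3
  T → 6
  ρ[x/v](T) → 6
  ρ[b/a](ρ[x/v](T)) → 6
  π[x,b](ρ[b/a](ρ[x/v](T))) → 6
  (γ[x; COUNT(*)→b](π[x](R)) − π[x,b](ρ[b/a](ρ[x/v](T)))) → 3

== RESULT ==
x | b
q | 1
r | 1
t | 1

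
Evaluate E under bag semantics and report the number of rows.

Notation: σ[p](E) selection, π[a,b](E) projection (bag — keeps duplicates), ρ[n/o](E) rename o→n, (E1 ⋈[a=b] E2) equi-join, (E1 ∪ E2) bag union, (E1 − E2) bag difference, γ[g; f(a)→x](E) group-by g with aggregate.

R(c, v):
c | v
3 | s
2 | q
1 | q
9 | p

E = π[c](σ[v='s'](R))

Per-node cardinality:
  R → 4
  σ[v='s'](R) → 1
  π[c](σ[v='s'](R)) → 1

|E| = 1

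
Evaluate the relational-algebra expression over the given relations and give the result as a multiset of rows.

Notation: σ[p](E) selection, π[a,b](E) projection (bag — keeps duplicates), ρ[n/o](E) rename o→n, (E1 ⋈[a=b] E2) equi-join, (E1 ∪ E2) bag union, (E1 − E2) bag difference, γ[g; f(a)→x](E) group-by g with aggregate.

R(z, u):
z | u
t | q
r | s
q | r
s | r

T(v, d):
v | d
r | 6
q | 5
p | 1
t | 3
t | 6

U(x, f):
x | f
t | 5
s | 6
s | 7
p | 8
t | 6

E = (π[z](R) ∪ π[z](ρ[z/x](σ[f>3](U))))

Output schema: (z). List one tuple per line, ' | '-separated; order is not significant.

Row counts bottom-up:
  R → 4
  π[z](R) → 4
  U → 5
  σ[f>3](U) → 5
  ρ[z/x](σ[f>3](U)) → 5
  π[z](ρ[z/x](σ[f>3](U))) → 5
  (π[z](R) ∪ π[z](ρ[z/x](σ[f>3](U)))) → 9

== RESULT ==
z
p
q
r
s
s
s
t
t
t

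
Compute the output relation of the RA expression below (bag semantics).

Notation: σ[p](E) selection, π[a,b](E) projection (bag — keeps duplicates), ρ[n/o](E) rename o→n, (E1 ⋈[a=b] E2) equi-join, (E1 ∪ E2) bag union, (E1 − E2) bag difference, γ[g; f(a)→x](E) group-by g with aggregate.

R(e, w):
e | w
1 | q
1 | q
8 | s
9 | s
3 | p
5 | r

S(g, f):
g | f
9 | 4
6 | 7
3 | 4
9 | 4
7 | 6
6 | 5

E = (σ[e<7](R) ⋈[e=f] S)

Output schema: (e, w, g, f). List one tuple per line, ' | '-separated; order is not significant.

Row counts bottom-up:
  R → 6
  σ[e<7](R) → 4
  S → 6
  (σ[e<7](R) ⋈[e=f] S) → 1

== RESULT ==
e | w | g | f
5 | r | 6 | 5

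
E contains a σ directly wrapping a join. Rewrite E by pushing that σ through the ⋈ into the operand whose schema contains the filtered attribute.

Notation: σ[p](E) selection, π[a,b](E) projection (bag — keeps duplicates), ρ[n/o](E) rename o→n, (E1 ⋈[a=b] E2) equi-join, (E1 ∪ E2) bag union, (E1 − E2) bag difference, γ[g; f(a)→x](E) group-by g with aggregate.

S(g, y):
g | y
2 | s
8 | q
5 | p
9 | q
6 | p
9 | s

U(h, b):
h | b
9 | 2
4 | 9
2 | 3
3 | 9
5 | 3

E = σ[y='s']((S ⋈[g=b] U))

σ filters on y, owned by the left side.
E' = (σ[y='s'](S) ⋈[g=b] U)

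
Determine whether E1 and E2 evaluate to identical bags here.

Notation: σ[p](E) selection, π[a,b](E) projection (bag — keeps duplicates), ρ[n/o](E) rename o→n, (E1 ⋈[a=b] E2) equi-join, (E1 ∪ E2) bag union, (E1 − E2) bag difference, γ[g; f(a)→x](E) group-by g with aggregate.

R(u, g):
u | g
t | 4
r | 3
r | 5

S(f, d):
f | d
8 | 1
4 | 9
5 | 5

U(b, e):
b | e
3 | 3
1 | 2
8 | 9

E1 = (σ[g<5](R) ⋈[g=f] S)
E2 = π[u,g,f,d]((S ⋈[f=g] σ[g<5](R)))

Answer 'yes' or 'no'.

E1 stepwise |·|:
  R → 3
  σ[g<5](R) → 2
  S → 3
  (σ[g<5](R) ⋈[g=f] S) → 1
E2 stepwise |·|:
  S → 3
  R → 3
  σ[g<5](R) → 2
  (S ⋈[f=g] σ[g<5](R)) → 1
  π[u,g,f,d]((S ⋈[f=g] σ[g<5](R))) → 1

E1 and E2 produce the same multiset:
u | g | f | d
t | 4 | 4 | 9

yes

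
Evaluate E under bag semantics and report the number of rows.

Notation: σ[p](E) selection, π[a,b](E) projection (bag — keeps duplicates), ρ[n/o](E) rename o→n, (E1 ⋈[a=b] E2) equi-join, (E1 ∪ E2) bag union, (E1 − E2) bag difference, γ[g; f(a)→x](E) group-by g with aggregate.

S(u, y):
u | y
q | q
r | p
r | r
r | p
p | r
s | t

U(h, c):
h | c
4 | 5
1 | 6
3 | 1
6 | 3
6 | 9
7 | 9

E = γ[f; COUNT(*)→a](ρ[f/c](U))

Row counts bottom-up:
  U → 6
  ρ[f/c](U) → 6
  γ[f; COUNT(*)→a](ρ[f/c](U)) → 5

|E| = 5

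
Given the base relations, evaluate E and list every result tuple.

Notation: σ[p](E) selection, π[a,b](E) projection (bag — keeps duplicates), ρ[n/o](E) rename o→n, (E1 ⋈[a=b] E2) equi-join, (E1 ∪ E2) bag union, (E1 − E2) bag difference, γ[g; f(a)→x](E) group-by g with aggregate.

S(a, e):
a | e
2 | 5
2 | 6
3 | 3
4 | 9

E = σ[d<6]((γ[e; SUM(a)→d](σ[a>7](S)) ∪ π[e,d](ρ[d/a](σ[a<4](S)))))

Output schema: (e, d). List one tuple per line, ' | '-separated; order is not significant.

Subexpression sizes:
  S → 4
  σ[a>7](S) → 0
  γ[e; SUM(a)→d](σ[a>7](S)) → 0
  S → 4
  σ[a<4](S) → 3
  ρ[d/a](σ[a<4](S)) → 3
  π[e,d](ρ[d/a](σ[a<4](S))) → 3
  (γ[e; SUM(a)→d](σ[a>7](S)) ∪ π[e,d](ρ[d/a](σ[a<4](S)))) → 3
  σ[d<6]((γ[e; SUM(a)→d](σ[a>7](S)) ∪ π[e,d](ρ[d/a](σ[a<4](S))))) → 3

== RESULT ==
e | d
3 | 3
5 | 2
6 | 2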